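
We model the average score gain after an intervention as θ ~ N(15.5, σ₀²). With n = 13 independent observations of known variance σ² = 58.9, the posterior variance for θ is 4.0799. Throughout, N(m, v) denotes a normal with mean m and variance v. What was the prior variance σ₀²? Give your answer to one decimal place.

For the Normal–Normal model with known σ², precisions add: τ_n = τ₀ + n/σ².
So 1/σ₀² = 1/4.0799 − 13/58.9 = 0.245104 − 0.220713 = 0.024391.
Hence σ₀² = 1/0.024391 ≈ 41.0.

σ₀² = 41.0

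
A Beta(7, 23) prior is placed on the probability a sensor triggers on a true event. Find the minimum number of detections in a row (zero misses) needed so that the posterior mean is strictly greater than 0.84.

k = 114

After k detections and 0 misses the posterior is Beta(7+k, 23), with mean (7+k)/(7+23+k).
Set (7+k)/(30+k) > 0.84 and solve: k > (0.84·30 − 7)/(1 − 0.84) = 113.750.
The smallest integer exceeding 113.750 is 114.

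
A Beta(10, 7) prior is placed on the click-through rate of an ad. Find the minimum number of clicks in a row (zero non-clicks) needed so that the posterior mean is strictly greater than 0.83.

k = 25

After k clicks and 0 non-clicks the posterior is Beta(10+k, 7), with mean (10+k)/(10+7+k).
Set (10+k)/(17+k) > 0.83 and solve: k > (0.83·17 − 10)/(1 − 0.83) = 24.176.
The smallest integer exceeding 24.176 is 25, and checking k=25: (35)/(42) = 0.8333 > 0.83.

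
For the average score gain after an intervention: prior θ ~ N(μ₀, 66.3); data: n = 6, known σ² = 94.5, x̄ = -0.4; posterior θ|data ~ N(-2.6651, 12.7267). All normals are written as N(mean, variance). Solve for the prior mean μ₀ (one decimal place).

μ₀ = -12.2

With known observation variance, the Normal–Normal posterior has precision τ_n = τ₀ + n/σ² and mean μ_n = (τ₀μ₀ + (n/σ²)x̄)/τ_n.
Here τ₀ = 1/66.3 = 0.015083 and τ_data = 6/94.5 = 0.063492, so τ_n = 0.078575.
Rearranging for μ₀: μ₀ = (μ_n·τ_n − τ_data·x̄)/τ₀ = (-2.6651·0.078575 − 0.063492·-0.4) / 0.015083 = -0.184013/0.015083 ≈ -12.2.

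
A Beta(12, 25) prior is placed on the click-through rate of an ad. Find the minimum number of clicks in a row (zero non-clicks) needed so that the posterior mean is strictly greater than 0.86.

k = 142

After k clicks and 0 non-clicks the posterior is Beta(12+k, 25), with mean (12+k)/(12+25+k).
Set (12+k)/(37+k) > 0.86 and solve: k > (0.86·37 − 12)/(1 − 0.86) = 141.571.
The smallest integer exceeding 141.571 is 142, and checking k=142: (154)/(179) = 0.8603 > 0.86.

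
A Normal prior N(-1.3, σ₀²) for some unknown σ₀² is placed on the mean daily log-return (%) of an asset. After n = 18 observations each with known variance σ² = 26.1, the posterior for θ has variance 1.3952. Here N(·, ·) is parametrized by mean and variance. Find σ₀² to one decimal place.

For the Normal–Normal model with known σ², precisions add: τ_n = τ₀ + n/σ².
So 1/σ₀² = 1/1.3952 − 18/26.1 = 0.716743 − 0.689655 = 0.027088.
Hence σ₀² = 1/0.027088 ≈ 36.9.

σ₀² = 36.9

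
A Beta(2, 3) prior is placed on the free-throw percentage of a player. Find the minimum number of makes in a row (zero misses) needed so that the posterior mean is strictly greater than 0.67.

After k makes and 0 misses the posterior is Beta(2+k, 3), with mean (2+k)/(2+3+k).
Set (2+k)/(5+k) > 0.67 and solve: k > (0.67·5 − 2)/(1 − 0.67) = 4.091.
The smallest integer exceeding 4.091 is 5, and checking k=5: (7)/(10) = 0.7000 > 0.67.

k = 5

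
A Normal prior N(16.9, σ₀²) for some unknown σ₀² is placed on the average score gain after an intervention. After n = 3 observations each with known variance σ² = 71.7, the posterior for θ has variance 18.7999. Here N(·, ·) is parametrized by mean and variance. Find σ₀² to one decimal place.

For the Normal–Normal model with known σ², precisions add: τ_n = τ₀ + n/σ².
So 1/σ₀² = 1/18.7999 − 3/71.7 = 0.053192 − 0.041841 = 0.011351.
Hence σ₀² = 1/0.011351 ≈ 88.1.

σ₀² = 88.1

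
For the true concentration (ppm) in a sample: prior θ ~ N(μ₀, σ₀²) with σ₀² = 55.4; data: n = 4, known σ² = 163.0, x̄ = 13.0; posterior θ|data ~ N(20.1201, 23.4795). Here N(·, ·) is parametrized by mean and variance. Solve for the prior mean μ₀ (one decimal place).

With known observation variance, the Normal–Normal posterior has precision τ_n = τ₀ + n/σ² and mean μ_n = (τ₀μ₀ + (n/σ²)x̄)/τ_n.
Here τ₀ = 1/55.4 = 0.018051 and τ_data = 4/163.0 = 0.024540, so τ_n = 0.042591.
Rearranging for μ₀: μ₀ = (μ_n·τ_n − τ_data·x̄)/τ₀ = (20.1201·0.042591 − 0.024540·13.0) / 0.018051 = 0.537915/0.018051 ≈ 29.8.

μ₀ = 29.8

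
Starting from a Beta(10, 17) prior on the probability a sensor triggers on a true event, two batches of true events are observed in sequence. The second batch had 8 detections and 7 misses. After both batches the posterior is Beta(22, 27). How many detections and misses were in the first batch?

Because Beta–binomial updating is additive in the counts, the combined data contributed (α_post−α_prior, β_post−β_prior) successes and failures.
Total across both batches: 22−10=12 detections, 27−17=10 misses.
Subtract the second batch: 12−8=4 detections and 10−7=3 misses.

4 detections and 3 misses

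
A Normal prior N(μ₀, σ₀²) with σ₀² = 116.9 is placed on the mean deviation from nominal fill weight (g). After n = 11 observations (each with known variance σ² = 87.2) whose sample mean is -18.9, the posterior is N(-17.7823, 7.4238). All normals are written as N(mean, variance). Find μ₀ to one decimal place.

The posterior mean is a precision-weighted average: μ_n = (τ₀μ₀ + τ_data·x̄)/(τ₀+τ_data), with τ₀=1/σ₀² and τ_data=n/σ².
Here τ₀ = 1/116.9 = 0.008554 and τ_data = 11/87.2 = 0.126147, so τ_n = 0.134701.
Rearranging for μ₀: μ₀ = (μ_n·τ_n − τ_data·x̄)/τ₀ = (-17.7823·0.134701 − 0.126147·-18.9) / 0.008554 = -0.011115/0.008554 ≈ -1.3.

μ₀ = -1.3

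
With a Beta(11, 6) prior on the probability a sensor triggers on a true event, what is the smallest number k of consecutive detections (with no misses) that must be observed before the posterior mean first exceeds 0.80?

k = 14

After k detections and 0 misses the posterior is Beta(11+k, 6), with mean (11+k)/(11+6+k).
Set (11+k)/(17+k) > 0.80 and solve: k > (0.80·17 − 11)/(1 − 0.80) = 13.000.
The smallest integer exceeding 13.000 is 14.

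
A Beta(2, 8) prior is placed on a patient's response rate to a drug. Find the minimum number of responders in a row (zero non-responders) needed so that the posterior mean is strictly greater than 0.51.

k = 7

After k responders and 0 non-responders the posterior is Beta(2+k, 8), with mean (2+k)/(2+8+k).
Set (2+k)/(10+k) > 0.51 and solve: k > (0.51·10 − 2)/(1 − 0.51) = 6.327.
The smallest integer exceeding 6.327 is 7, and checking k=7: (9)/(17) = 0.5294 > 0.51.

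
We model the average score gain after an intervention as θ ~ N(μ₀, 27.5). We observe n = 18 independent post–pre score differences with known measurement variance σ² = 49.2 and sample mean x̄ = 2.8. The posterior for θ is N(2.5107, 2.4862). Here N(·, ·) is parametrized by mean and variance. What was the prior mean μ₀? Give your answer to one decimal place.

The posterior mean is a precision-weighted average: μ_n = (τ₀μ₀ + τ_data·x̄)/(τ₀+τ_data), with τ₀=1/σ₀² and τ_data=n/σ².
Here τ₀ = 1/27.5 = 0.036364 and τ_data = 18/49.2 = 0.365854, so τ_n = 0.402218.
Rearranging for μ₀: μ₀ = (μ_n·τ_n − τ_data·x̄)/τ₀ = (2.5107·0.402218 − 0.365854·2.8) / 0.036364 = -0.014542/0.036364 ≈ -0.4.

μ₀ = -0.4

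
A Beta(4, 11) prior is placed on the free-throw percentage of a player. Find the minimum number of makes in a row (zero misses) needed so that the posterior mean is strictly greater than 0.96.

After k makes and 0 misses the posterior is Beta(4+k, 11), with mean (4+k)/(4+11+k).
Set (4+k)/(15+k) > 0.96 and solve: k > (0.96·15 − 4)/(1 − 0.96) = 260.000.
The smallest integer exceeding 260.000 is 261, and checking k=261: (265)/(276) = 0.9601 > 0.96.

k = 261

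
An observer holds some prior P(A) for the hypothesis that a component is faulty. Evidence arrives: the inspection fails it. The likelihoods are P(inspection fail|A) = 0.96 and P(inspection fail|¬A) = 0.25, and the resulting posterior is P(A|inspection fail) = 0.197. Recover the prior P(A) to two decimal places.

P(A) = 0.06

Bayes' rule in odds form gives O(A|E) = O(A)·[P(E|A)/P(E|¬A)], hence O(A) = O(A|E)/LR.
Posterior odds = 0.197/(1−0.197) = 0.2453. LR = 0.96/0.25 = 3.8400.
Prior odds = 0.2453/3.8400 = 0.0639, so P(A) = 0.0639/(1+0.0639) ≈ 0.06.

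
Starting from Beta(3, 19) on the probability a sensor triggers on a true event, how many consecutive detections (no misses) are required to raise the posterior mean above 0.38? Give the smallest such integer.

After k detections and 0 misses the posterior is Beta(3+k, 19), with mean (3+k)/(3+19+k).
Set (3+k)/(22+k) > 0.38 and solve: k > (0.38·22 − 3)/(1 − 0.38) = 8.645.
The smallest integer exceeding 8.645 is 9, and checking k=9: (12)/(31) = 0.3871 > 0.38.

k = 9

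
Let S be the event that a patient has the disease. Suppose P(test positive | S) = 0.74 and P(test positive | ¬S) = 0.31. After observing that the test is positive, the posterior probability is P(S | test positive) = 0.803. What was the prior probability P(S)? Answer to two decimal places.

P(S) = 0.63

In odds form, posterior odds = prior odds × likelihood ratio, so prior odds = posterior odds ÷ LR.
Posterior odds = 0.803/(1−0.803) = 4.0761. LR = 0.74/0.31 = 2.3871.
Prior odds = 4.0761/2.3871 = 1.7076, so P(S) = 1.7076/(1+1.7076) ≈ 0.63.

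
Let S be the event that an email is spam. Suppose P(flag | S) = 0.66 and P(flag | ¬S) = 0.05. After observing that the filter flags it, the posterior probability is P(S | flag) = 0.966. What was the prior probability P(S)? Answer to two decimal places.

Bayes' rule in odds form gives O(S|E) = O(S)·[P(E|S)/P(E|¬S)], hence O(S) = O(S|E)/LR.
Posterior odds = 0.966/(1−0.966) = 28.4118. LR = 0.66/0.05 = 13.2000.
Prior odds = 28.4118/13.2000 = 2.1524, so P(S) = 2.1524/(1+2.1524) ≈ 0.68.

P(S) = 0.68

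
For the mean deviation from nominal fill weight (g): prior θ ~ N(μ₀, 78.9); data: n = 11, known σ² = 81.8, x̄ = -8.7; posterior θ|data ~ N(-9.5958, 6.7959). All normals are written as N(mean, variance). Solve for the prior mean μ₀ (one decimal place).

μ₀ = -19.1

With known observation variance, the Normal–Normal posterior has precision τ_n = τ₀ + n/σ² and mean μ_n = (τ₀μ₀ + (n/σ²)x̄)/τ_n.
Here τ₀ = 1/78.9 = 0.012674 and τ_data = 11/81.8 = 0.134474, so τ_n = 0.147148.
Rearranging for μ₀: μ₀ = (μ_n·τ_n − τ_data·x̄)/τ₀ = (-9.5958·0.147148 − 0.134474·-8.7) / 0.012674 = -0.242079/0.012674 ≈ -19.1.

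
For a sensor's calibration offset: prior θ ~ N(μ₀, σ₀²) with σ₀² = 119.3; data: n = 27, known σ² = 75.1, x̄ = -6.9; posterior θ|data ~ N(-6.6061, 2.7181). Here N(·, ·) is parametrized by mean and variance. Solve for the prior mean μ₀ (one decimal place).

The posterior mean is a precision-weighted average: μ_n = (τ₀μ₀ + τ_data·x̄)/(τ₀+τ_data), with τ₀=1/σ₀² and τ_data=n/σ².
Here τ₀ = 1/119.3 = 0.008382 and τ_data = 27/75.1 = 0.359521, so τ_n = 0.367903.
Rearranging for μ₀: μ₀ = (μ_n·τ_n − τ_data·x̄)/τ₀ = (-6.6061·0.367903 − 0.359521·-6.9) / 0.008382 = 0.050291/0.008382 ≈ 6.0.

μ₀ = 6.0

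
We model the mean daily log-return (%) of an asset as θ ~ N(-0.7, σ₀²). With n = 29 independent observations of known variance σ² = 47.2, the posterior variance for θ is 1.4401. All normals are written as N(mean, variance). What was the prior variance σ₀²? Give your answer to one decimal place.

σ₀² = 12.5

For the Normal–Normal model with known σ², precisions add: τ_n = τ₀ + n/σ².
So 1/σ₀² = 1/1.4401 − 29/47.2 = 0.694396 − 0.614407 = 0.079989.
Hence σ₀² = 1/0.079989 ≈ 12.5.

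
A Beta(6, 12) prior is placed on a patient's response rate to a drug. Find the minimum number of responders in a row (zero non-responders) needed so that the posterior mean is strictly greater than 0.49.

After k responders and 0 non-responders the posterior is Beta(6+k, 12), with mean (6+k)/(6+12+k).
Set (6+k)/(18+k) > 0.49 and solve: k > (0.49·18 − 6)/(1 − 0.49) = 5.529.
The smallest integer exceeding 5.529 is 6.

k = 6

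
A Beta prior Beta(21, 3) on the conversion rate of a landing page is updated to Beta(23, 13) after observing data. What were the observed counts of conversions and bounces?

2 conversions and 10 bounces

Under Beta–binomial conjugacy the posterior parameters are (α+s, β+f).
Match parameters: s=23−21=2, f=13−3=10.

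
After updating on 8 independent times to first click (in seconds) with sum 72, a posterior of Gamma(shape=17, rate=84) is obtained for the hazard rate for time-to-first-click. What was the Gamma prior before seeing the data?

Gamma(shape=9, rate=12)

For an exponential likelihood with a Gamma(α, β) prior on the rate, n observations with total T give posterior Gamma(α+n, β+T).
So α = 17 − 8 = 9 and β = 84 − 72 = 12.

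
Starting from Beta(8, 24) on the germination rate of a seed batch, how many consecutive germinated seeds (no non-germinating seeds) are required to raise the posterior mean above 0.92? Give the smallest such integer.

After k germinated seeds and 0 non-germinating seeds the posterior is Beta(8+k, 24), with mean (8+k)/(8+24+k).
Set (8+k)/(32+k) > 0.92 and solve: k > (0.92·32 − 8)/(1 − 0.92) = 268.000.
The smallest integer exceeding 268.000 is 269.

k = 269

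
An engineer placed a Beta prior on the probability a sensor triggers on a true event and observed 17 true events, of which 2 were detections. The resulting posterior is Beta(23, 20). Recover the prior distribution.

Beta is conjugate to the binomial likelihood: posterior = Beta(a+s, b+f).
Subtract the data counts: 23−2=21, 20−15=5.

Beta(21, 5)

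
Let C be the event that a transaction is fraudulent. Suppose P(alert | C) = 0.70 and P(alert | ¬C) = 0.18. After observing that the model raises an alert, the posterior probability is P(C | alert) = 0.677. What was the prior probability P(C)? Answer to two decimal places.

Bayes' rule in odds form gives O(C|E) = O(C)·[P(E|C)/P(E|¬C)], hence O(C) = O(C|E)/LR.
Posterior odds = 0.677/(1−0.677) = 2.0960. LR = 0.70/0.18 = 3.8889.
Prior odds = 2.0960/3.8889 = 0.5390, so P(C) = 0.5390/(1+0.5390) ≈ 0.35.

P(C) = 0.35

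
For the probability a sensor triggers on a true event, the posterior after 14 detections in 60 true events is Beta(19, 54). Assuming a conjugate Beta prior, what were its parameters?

Beta(5, 8)

Under Beta–binomial conjugacy the posterior parameters are (α+s, β+f).
Subtract the data counts: 19−14=5, 54−46=8.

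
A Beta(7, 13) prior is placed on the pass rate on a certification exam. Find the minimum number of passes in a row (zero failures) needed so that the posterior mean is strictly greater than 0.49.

k = 6

After k passes and 0 failures the posterior is Beta(7+k, 13), with mean (7+k)/(7+13+k).
Set (7+k)/(20+k) > 0.49 and solve: k > (0.49·20 − 7)/(1 − 0.49) = 5.490.
The smallest integer exceeding 5.490 is 6, and checking k=6: (13)/(26) = 0.5000 > 0.49.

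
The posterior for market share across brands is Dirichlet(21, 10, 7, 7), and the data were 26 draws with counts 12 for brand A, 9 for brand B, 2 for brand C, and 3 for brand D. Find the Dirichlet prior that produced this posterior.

Dirichlet(9, 1, 5, 4)

For a Dirichlet(α) prior with multinomial counts c, the posterior is Dirichlet(α + c) componentwise.
Subtract each count from the matching posterior parameter: 21−12=9, 10−9=1, 7−2=5, 7−3=4.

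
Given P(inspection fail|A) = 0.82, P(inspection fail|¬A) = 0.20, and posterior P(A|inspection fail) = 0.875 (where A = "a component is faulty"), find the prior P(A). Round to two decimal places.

Bayes' rule in odds form gives O(A|E) = O(A)·[P(E|A)/P(E|¬A)], hence O(A) = O(A|E)/LR.
Posterior odds = 0.875/(1−0.875) = 7.0000. LR = 0.82/0.20 = 4.1000.
Prior odds = 7.0000/4.1000 = 1.7073, so P(A) = 1.7073/(1+1.7073) ≈ 0.63.

P(A) = 0.63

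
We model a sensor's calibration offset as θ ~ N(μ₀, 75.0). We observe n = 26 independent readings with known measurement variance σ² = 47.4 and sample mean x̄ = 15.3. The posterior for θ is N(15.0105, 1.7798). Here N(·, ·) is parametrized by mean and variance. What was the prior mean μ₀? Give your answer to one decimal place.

The posterior mean is a precision-weighted average: μ_n = (τ₀μ₀ + τ_data·x̄)/(τ₀+τ_data), with τ₀=1/σ₀² and τ_data=n/σ².
Here τ₀ = 1/75.0 = 0.013333 and τ_data = 26/47.4 = 0.548523, so τ_n = 0.561856.
Rearranging for μ₀: μ₀ = (μ_n·τ_n − τ_data·x̄)/τ₀ = (15.0105·0.561856 − 0.548523·15.3) / 0.013333 = 0.041338/0.013333 ≈ 3.1.

μ₀ = 3.1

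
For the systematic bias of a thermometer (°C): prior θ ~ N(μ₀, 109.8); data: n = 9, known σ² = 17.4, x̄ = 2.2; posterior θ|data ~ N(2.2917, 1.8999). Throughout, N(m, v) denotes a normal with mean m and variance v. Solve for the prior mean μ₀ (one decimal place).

With known observation variance, the Normal–Normal posterior has precision τ_n = τ₀ + n/σ² and mean μ_n = (τ₀μ₀ + (n/σ²)x̄)/τ_n.
Here τ₀ = 1/109.8 = 0.009107 and τ_data = 9/17.4 = 0.517241, so τ_n = 0.526348.
Rearranging for μ₀: μ₀ = (μ_n·τ_n − τ_data·x̄)/τ₀ = (2.2917·0.526348 − 0.517241·2.2) / 0.009107 = 0.068302/0.009107 ≈ 7.5.

μ₀ = 7.5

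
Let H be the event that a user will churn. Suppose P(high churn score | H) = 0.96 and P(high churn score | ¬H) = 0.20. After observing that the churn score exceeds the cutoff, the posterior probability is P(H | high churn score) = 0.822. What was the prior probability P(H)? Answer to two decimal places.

Bayes' rule in odds form gives O(H|E) = O(H)·[P(E|H)/P(E|¬H)], hence O(H) = O(H|E)/LR.
Posterior odds = 0.822/(1−0.822) = 4.6180. LR = 0.96/0.20 = 4.8000.
Prior odds = 4.6180/4.8000 = 0.9621, so P(H) = 0.9621/(1+0.9621) ≈ 0.49.

P(H) = 0.49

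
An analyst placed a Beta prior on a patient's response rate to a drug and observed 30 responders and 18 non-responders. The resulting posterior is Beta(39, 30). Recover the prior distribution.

A Beta(α, β) prior with s successes and f failures in binomial data gives a Beta(α+s, β+f) posterior.
Subtract the data counts: 39−30=9, 30−18=12.

Beta(9, 12)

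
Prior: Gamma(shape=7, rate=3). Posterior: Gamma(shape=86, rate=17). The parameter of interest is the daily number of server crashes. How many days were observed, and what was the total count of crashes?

n = 14 days with total 79 crashes

A Gamma(α, β) prior (rate parametrization) on a Poisson rate with n observations summing to S gives posterior Gamma(α+S, β+n).
Matching: Σxᵢ = 86 − 7 = 79 and n = 17 − 3 = 14.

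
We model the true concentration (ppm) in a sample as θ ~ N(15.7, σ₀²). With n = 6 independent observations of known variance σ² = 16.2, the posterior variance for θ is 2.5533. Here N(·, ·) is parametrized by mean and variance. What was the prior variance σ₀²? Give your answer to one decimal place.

For the Normal–Normal model with known σ², precisions add: τ_n = τ₀ + n/σ².
So 1/σ₀² = 1/2.5533 − 6/16.2 = 0.391650 − 0.370370 = 0.021280.
Hence σ₀² = 1/0.021280 ≈ 47.0.

σ₀² = 47.0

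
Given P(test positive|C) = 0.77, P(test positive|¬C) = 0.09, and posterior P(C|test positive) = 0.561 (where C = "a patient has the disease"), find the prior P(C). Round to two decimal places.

Bayes' rule in odds form gives O(C|E) = O(C)·[P(E|C)/P(E|¬C)], hence O(C) = O(C|E)/LR.
Posterior odds = 0.561/(1−0.561) = 1.2779. LR = 0.77/0.09 = 8.5556.
Prior odds = 1.2779/8.5556 = 0.1494, so P(C) = 0.1494/(1+0.1494) ≈ 0.13.

P(C) = 0.13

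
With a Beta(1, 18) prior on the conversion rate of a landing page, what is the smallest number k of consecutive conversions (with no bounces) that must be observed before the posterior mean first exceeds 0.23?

After k conversions and 0 bounces the posterior is Beta(1+k, 18), with mean (1+k)/(1+18+k).
Set (1+k)/(19+k) > 0.23 and solve: k > (0.23·19 − 1)/(1 − 0.23) = 4.377.
The smallest integer exceeding 4.377 is 5.

k = 5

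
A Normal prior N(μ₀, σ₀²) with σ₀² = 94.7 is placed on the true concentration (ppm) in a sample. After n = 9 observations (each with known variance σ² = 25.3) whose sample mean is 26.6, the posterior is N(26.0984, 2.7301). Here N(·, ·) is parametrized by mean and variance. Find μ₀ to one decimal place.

The posterior mean is a precision-weighted average: μ_n = (τ₀μ₀ + τ_data·x̄)/(τ₀+τ_data), with τ₀=1/σ₀² and τ_data=n/σ².
Here τ₀ = 1/94.7 = 0.010560 and τ_data = 9/25.3 = 0.355731, so τ_n = 0.366291.
Rearranging for μ₀: μ₀ = (μ_n·τ_n − τ_data·x̄)/τ₀ = (26.0984·0.366291 − 0.355731·26.6) / 0.010560 = 0.097164/0.010560 ≈ 9.2.

μ₀ = 9.2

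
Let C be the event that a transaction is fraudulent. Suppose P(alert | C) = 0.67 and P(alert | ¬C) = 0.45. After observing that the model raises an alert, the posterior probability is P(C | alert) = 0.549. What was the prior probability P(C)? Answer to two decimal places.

In odds form, posterior odds = prior odds × likelihood ratio, so prior odds = posterior odds ÷ LR.
Posterior odds = 0.549/(1−0.549) = 1.2173. LR = 0.67/0.45 = 1.4889.
Prior odds = 1.2173/1.4889 = 0.8176, so P(C) = 0.8176/(1+0.8176) ≈ 0.45.

P(C) = 0.45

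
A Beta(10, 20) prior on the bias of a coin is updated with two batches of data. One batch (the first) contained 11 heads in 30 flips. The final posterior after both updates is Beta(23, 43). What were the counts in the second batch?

2 heads and 4 tails

Sequential conjugate updates are equivalent to a single update on the pooled data, so total successes = posterior α − prior α and total failures = posterior β − prior β.
Total across both batches: 23−10=13 heads, 43−20=23 tails.
Subtract the first batch: 13−11=2 heads and 23−19=4 tails.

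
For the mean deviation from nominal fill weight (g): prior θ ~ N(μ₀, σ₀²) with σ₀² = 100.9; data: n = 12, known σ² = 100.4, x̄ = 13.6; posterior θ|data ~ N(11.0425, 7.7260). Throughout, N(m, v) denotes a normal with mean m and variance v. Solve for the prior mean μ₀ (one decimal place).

μ₀ = -19.8

The posterior mean is a precision-weighted average: μ_n = (τ₀μ₀ + τ_data·x̄)/(τ₀+τ_data), with τ₀=1/σ₀² and τ_data=n/σ².
Here τ₀ = 1/100.9 = 0.009911 and τ_data = 12/100.4 = 0.119522, so τ_n = 0.129433.
Rearranging for μ₀: μ₀ = (μ_n·τ_n − τ_data·x̄)/τ₀ = (11.0425·0.129433 − 0.119522·13.6) / 0.009911 = -0.196235/0.009911 ≈ -19.8.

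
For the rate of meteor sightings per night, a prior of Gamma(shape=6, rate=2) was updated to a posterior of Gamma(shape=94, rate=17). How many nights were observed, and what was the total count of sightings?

n = 15 nights with total 88 sightings

A Gamma(α, β) prior (rate parametrization) on a Poisson rate with n observations summing to S gives posterior Gamma(α+S, β+n).
Matching: Σxᵢ = 94 − 6 = 88 and n = 17 − 2 = 15.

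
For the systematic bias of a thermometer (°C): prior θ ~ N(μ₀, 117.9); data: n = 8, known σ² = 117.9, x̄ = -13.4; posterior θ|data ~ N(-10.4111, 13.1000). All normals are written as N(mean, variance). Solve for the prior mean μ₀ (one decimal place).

The posterior mean is a precision-weighted average: μ_n = (τ₀μ₀ + τ_data·x̄)/(τ₀+τ_data), with τ₀=1/σ₀² and τ_data=n/σ².
Here τ₀ = 1/117.9 = 0.008482 and τ_data = 8/117.9 = 0.067854, so τ_n = 0.076336.
Rearranging for μ₀: μ₀ = (μ_n·τ_n − τ_data·x̄)/τ₀ = (-10.4111·0.076336 − 0.067854·-13.4) / 0.008482 = 0.114502/0.008482 ≈ 13.5.

μ₀ = 13.5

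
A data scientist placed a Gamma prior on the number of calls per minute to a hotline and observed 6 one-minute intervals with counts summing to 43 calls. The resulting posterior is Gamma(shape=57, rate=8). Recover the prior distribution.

Gamma(shape=14, rate=2)

A Gamma(α, β) prior (rate parametrization) on a Poisson rate with n observations summing to S gives posterior Gamma(α+S, β+n).
So α = 57 − 43 = 14 and β = 8 − 6 = 2.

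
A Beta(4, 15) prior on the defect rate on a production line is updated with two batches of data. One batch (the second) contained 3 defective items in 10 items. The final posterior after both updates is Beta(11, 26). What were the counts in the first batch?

Sequential conjugate updates are equivalent to a single update on the pooled data, so total successes = posterior α − prior α and total failures = posterior β − prior β.
Total across both batches: 11−4=7 defective items, 26−15=11 good items.
Subtract the second batch: 7−3=4 defective items and 11−7=4 good items.

4 defective items and 4 good items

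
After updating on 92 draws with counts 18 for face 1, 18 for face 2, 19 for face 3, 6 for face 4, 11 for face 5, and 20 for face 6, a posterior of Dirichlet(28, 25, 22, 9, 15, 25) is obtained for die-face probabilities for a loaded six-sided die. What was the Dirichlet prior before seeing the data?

For a Dirichlet(α) prior with multinomial counts c, the posterior is Dirichlet(α + c) componentwise.
Subtract each count from the matching posterior parameter: 28−18=10, 25−18=7, 22−19=3, 9−6=3, 15−11=4, 25−20=5.

Dirichlet(10, 7, 3, 3, 4, 5)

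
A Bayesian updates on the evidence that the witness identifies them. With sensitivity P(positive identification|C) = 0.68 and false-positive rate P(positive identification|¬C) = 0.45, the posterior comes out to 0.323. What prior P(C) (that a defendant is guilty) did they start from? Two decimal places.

P(C) = 0.24

Bayes' rule in odds form gives O(C|E) = O(C)·[P(E|C)/P(E|¬C)], hence O(C) = O(C|E)/LR.
Posterior odds = 0.323/(1−0.323) = 0.4771. LR = 0.68/0.45 = 1.5111.
Prior odds = 0.4771/1.5111 = 0.3157, so P(C) = 0.3157/(1+0.3157) ≈ 0.24.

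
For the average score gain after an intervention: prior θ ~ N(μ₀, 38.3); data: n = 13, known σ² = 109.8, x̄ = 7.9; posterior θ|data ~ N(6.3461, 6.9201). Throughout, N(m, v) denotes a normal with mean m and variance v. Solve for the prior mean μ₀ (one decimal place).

The posterior mean is a precision-weighted average: μ_n = (τ₀μ₀ + τ_data·x̄)/(τ₀+τ_data), with τ₀=1/σ₀² and τ_data=n/σ².
Here τ₀ = 1/38.3 = 0.026110 and τ_data = 13/109.8 = 0.118397, so τ_n = 0.144507.
Rearranging for μ₀: μ₀ = (μ_n·τ_n − τ_data·x̄)/τ₀ = (6.3461·0.144507 − 0.118397·7.9) / 0.026110 = -0.018280/0.026110 ≈ -0.7.

μ₀ = -0.7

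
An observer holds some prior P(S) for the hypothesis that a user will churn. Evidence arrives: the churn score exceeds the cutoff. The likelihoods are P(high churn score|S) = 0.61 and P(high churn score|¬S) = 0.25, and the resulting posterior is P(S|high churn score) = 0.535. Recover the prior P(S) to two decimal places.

Bayes' rule in odds form gives O(S|E) = O(S)·[P(E|S)/P(E|¬S)], hence O(S) = O(S|E)/LR.
Posterior odds = 0.535/(1−0.535) = 1.1505. LR = 0.61/0.25 = 2.4400.
Prior odds = 1.1505/2.4400 = 0.4715, so P(S) = 0.4715/(1+0.4715) ≈ 0.32.

P(S) = 0.32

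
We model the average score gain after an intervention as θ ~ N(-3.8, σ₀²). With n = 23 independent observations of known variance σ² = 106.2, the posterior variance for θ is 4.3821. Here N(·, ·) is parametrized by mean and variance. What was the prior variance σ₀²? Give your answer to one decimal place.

σ₀² = 86.0

Posterior precision equals prior precision plus data precision: 1/σ_n² = 1/σ₀² + n/σ².
So 1/σ₀² = 1/4.3821 − 23/106.2 = 0.228201 − 0.216573 = 0.011628.
Hence σ₀² = 1/0.011628 ≈ 86.0.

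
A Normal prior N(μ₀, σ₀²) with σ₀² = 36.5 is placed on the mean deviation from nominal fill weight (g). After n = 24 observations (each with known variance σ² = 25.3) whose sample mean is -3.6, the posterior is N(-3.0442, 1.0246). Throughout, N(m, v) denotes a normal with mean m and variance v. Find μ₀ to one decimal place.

With known observation variance, the Normal–Normal posterior has precision τ_n = τ₀ + n/σ² and mean μ_n = (τ₀μ₀ + (n/σ²)x̄)/τ_n.
Here τ₀ = 1/36.5 = 0.027397 and τ_data = 24/25.3 = 0.948617, so τ_n = 0.976014.
Rearranging for μ₀: μ₀ = (μ_n·τ_n − τ_data·x̄)/τ₀ = (-3.0442·0.976014 − 0.948617·-3.6) / 0.027397 = 0.443839/0.027397 ≈ 16.2.

μ₀ = 16.2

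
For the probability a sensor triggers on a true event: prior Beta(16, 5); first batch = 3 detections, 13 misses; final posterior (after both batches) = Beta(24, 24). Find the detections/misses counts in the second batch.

Because Beta–binomial updating is additive in the counts, the combined data contributed (α_post−α_prior, β_post−β_prior) successes and failures.
Total across both batches: 24−16=8 detections, 24−5=19 misses.
Subtract the first batch: 8−3=5 detections and 19−13=6 misses.

5 detections and 6 misses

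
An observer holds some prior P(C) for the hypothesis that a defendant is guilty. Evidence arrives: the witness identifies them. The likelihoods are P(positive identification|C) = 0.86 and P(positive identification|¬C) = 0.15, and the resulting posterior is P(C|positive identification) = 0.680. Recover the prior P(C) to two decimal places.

P(C) = 0.27

In odds form, posterior odds = prior odds × likelihood ratio, so prior odds = posterior odds ÷ LR.
Posterior odds = 0.680/(1−0.680) = 2.1250. LR = 0.86/0.15 = 5.7333.
Prior odds = 2.1250/5.7333 = 0.3706, so P(C) = 0.3706/(1+0.3706) ≈ 0.27.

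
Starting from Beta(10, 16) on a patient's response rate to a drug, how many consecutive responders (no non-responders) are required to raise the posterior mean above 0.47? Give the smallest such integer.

After k responders and 0 non-responders the posterior is Beta(10+k, 16), with mean (10+k)/(10+16+k).
Set (10+k)/(26+k) > 0.47 and solve: k > (0.47·26 − 10)/(1 − 0.47) = 4.189.
The smallest integer exceeding 4.189 is 5, and checking k=5: (15)/(31) = 0.4839 > 0.47.

k = 5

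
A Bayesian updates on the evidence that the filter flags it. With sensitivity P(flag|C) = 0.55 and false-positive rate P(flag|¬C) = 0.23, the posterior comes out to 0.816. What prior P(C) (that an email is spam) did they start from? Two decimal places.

P(C) = 0.65

In odds form, posterior odds = prior odds × likelihood ratio, so prior odds = posterior odds ÷ LR.
Posterior odds = 0.816/(1−0.816) = 4.4348. LR = 0.55/0.23 = 2.3913.
Prior odds = 4.4348/2.3913 = 1.8546, so P(C) = 1.8546/(1+1.8546) ≈ 0.65.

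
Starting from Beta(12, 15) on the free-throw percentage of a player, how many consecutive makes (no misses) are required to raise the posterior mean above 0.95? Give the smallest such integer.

k = 274

After k makes and 0 misses the posterior is Beta(12+k, 15), with mean (12+k)/(12+15+k).
Set (12+k)/(27+k) > 0.95 and solve: k > (0.95·27 − 12)/(1 − 0.95) = 273.000.
The smallest integer exceeding 273.000 is 274.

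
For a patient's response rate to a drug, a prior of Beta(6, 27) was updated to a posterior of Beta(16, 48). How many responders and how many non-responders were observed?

Under Beta–binomial conjugacy the posterior parameters are (α+s, β+f).
Match parameters: s=16−6=10, f=48−27=21.

10 responders and 21 non-responders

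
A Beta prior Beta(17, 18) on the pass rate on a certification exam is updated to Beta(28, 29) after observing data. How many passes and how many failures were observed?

11 passes and 11 failures

Beta is conjugate to the binomial likelihood: posterior = Beta(a+s, b+f).
So s = 28 − 17 = 11 and f = 29 − 18 = 11.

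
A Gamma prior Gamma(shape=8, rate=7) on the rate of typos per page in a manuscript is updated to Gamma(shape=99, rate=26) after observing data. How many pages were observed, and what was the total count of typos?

A Gamma(α, β) prior (rate parametrization) on a Poisson rate with n observations summing to S gives posterior Gamma(α+S, β+n).
Matching: Σxᵢ = 99 − 8 = 91 and n = 26 − 7 = 19.

n = 19 pages with total 91 typos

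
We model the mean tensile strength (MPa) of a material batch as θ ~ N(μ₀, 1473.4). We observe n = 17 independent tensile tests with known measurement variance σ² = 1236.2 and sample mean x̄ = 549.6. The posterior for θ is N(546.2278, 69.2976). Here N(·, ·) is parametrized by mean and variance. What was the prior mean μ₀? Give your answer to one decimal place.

With known observation variance, the Normal–Normal posterior has precision τ_n = τ₀ + n/σ² and mean μ_n = (τ₀μ₀ + (n/σ²)x̄)/τ_n.
Here τ₀ = 1/1473.4 = 0.000679 and τ_data = 17/1236.2 = 0.013752, so τ_n = 0.014431.
Rearranging for μ₀: μ₀ = (μ_n·τ_n − τ_data·x̄)/τ₀ = (546.2278·0.014431 − 0.013752·549.6) / 0.000679 = 0.324514/0.000679 ≈ 477.9.

μ₀ = 477.9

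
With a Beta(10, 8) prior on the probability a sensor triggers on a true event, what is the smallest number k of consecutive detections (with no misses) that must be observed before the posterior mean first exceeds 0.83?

After k detections and 0 misses the posterior is Beta(10+k, 8), with mean (10+k)/(10+8+k).
Set (10+k)/(18+k) > 0.83 and solve: k > (0.83·18 − 10)/(1 − 0.83) = 29.059.
The smallest integer exceeding 29.059 is 30.

k = 30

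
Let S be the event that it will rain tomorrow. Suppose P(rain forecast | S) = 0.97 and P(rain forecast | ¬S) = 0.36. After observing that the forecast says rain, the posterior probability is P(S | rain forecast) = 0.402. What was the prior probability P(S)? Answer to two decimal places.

P(S) = 0.20

In odds form, posterior odds = prior odds × likelihood ratio, so prior odds = posterior odds ÷ LR.
Posterior odds = 0.402/(1−0.402) = 0.6722. LR = 0.97/0.36 = 2.6944.
Prior odds = 0.6722/2.6944 = 0.2495, so P(S) = 0.2495/(1+0.2495) ≈ 0.20.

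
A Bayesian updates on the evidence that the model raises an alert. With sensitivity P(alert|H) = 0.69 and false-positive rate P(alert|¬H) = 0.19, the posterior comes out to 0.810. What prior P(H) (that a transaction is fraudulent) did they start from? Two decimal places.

P(H) = 0.54

Bayes' rule in odds form gives O(H|E) = O(H)·[P(E|H)/P(E|¬H)], hence O(H) = O(H|E)/LR.
Posterior odds = 0.810/(1−0.810) = 4.2632. LR = 0.69/0.19 = 3.6316.
Prior odds = 4.2632/3.6316 = 1.1739, so P(H) = 1.1739/(1+1.1739) ≈ 0.54.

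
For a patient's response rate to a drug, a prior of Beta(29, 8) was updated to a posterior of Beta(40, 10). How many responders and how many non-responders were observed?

Under Beta–binomial conjugacy the posterior parameters are (α+s, β+f).
Match parameters: s=40−29=11, f=10−8=2.

11 responders and 2 non-responders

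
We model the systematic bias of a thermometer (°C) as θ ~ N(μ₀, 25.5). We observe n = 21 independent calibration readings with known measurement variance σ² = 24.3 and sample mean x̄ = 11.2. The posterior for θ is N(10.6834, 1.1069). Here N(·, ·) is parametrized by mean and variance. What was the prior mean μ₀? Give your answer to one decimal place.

With known observation variance, the Normal–Normal posterior has precision τ_n = τ₀ + n/σ² and mean μ_n = (τ₀μ₀ + (n/σ²)x̄)/τ_n.
Here τ₀ = 1/25.5 = 0.039216 and τ_data = 21/24.3 = 0.864198, so τ_n = 0.903414.
Rearranging for μ₀: μ₀ = (μ_n·τ_n − τ_data·x̄)/τ₀ = (10.6834·0.903414 − 0.864198·11.2) / 0.039216 = -0.027484/0.039216 ≈ -0.7.

μ₀ = -0.7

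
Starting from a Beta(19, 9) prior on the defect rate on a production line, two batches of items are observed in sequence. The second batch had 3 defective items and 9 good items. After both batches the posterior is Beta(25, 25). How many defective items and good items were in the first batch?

3 defective items and 7 good items

Because Beta–binomial updating is additive in the counts, the combined data contributed (α_post−α_prior, β_post−β_prior) successes and failures.
Total across both batches: 25−19=6 defective items, 25−9=16 good items.
Subtract the second batch: 6−3=3 defective items and 16−9=7 good items.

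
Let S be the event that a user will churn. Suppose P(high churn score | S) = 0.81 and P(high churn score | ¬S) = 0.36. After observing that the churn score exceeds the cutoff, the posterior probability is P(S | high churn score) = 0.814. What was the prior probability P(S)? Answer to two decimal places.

Bayes' rule in odds form gives O(S|E) = O(S)·[P(E|S)/P(E|¬S)], hence O(S) = O(S|E)/LR.
Posterior odds = 0.814/(1−0.814) = 4.3763. LR = 0.81/0.36 = 2.2500.
Prior odds = 4.3763/2.2500 = 1.9450, so P(S) = 1.9450/(1+1.9450) ≈ 0.66.

P(S) = 0.66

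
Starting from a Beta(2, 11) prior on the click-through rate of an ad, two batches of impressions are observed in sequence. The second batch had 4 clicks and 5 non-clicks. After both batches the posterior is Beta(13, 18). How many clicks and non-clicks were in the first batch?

7 clicks and 2 non-clicks

Sequential conjugate updates are equivalent to a single update on the pooled data, so total successes = posterior α − prior α and total failures = posterior β − prior β.
Total across both batches: 13−2=11 clicks, 18−11=7 non-clicks.
Subtract the second batch: 11−4=7 clicks and 7−5=2 non-clicks.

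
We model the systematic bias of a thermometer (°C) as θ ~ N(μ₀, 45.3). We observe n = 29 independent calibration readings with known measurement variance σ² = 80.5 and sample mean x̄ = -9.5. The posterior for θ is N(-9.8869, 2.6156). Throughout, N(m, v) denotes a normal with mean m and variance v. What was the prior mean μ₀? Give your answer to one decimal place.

With known observation variance, the Normal–Normal posterior has precision τ_n = τ₀ + n/σ² and mean μ_n = (τ₀μ₀ + (n/σ²)x̄)/τ_n.
Here τ₀ = 1/45.3 = 0.022075 and τ_data = 29/80.5 = 0.360248, so τ_n = 0.382323.
Rearranging for μ₀: μ₀ = (μ_n·τ_n − τ_data·x̄)/τ₀ = (-9.8869·0.382323 − 0.360248·-9.5) / 0.022075 = -0.357633/0.022075 ≈ -16.2.

μ₀ = -16.2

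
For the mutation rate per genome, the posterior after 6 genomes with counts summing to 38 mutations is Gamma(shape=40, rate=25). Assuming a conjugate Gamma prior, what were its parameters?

A Gamma(α, β) prior (rate parametrization) on a Poisson rate with n observations summing to S gives posterior Gamma(α+S, β+n).
So α = 40 − 38 = 2 and β = 25 − 6 = 19.

Gamma(shape=2, rate=19)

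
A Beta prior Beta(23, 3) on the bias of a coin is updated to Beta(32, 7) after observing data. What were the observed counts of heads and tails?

9 heads and 4 tails

A Beta(α, β) prior with s successes and f failures in binomial data gives a Beta(α+s, β+f) posterior.
Match parameters: s=32−23=9, f=7−3=4.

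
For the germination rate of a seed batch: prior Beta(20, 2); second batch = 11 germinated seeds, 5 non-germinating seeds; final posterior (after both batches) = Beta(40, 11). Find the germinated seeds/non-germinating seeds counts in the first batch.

Sequential conjugate updates are equivalent to a single update on the pooled data, so total successes = posterior α − prior α and total failures = posterior β − prior β.
Total across both batches: 40−20=20 germinated seeds, 11−2=9 non-germinating seeds.
Subtract the second batch: 20−11=9 germinated seeds and 9−5=4 non-germinating seeds.

9 germinated seeds and 4 non-germinating seeds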